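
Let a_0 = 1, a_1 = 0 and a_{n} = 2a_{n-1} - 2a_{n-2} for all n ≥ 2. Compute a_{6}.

8

The ordinary generating function has denominator 1 - 2q + 2q^2.
Iterating the recurrence: a_0,…,a_{6} = 1, 0, -2, -4, -4, 0, 8.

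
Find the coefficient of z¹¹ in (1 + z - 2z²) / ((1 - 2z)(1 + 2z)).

1024

The denominator gives the recurrence a_n = 4a_(n−2) for n ≥ 3; the numerator fixes a_0 = 1, a_1 = 1, a_2 = 2.
Iterating: 1, 1, 2, 4, 8, 16, 32, 64, 128, 256, 512, 1024, so a_11 = 1024.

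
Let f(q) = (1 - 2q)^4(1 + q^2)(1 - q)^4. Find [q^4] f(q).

(1 - 2q)^4 has coefficients 1,-8,24,-32,16 for degrees 0…4.
(1 + q^2) has coefficients 1,0,1,0,0 for degrees 0…4.
Finally multiplying by (1 - q)^4, the product of all factors after the first has coefficients 1,-4,7,-8,7 for degrees 0…4.
[q^4] = 1·7 − 8·(-8) + 24·7 − 32·(-4) + 16·1 = 383.

383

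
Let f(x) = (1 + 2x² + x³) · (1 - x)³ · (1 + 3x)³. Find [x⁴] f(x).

(1 + 2x² + x³) has coefficients 1,0,2,1 for degrees 0…3.
(1 - x)³ has coefficients 1,-3,3,-1,0 for degrees 0…4.
Finally multiplying by (1 + 3x)³, the product of all factors after the first has coefficients 1,6,3,-28,-9 for degrees 0…4.
[x⁴] = 1·(-9) + 2·3 + 1·6 = 3.

3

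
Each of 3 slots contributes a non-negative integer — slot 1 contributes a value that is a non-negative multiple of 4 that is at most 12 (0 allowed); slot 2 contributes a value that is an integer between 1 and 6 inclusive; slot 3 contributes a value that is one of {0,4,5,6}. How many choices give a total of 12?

The generating function for the choices is (1 + x^4 + x^8 + x^12)·(x + x^2 + x^3 + x^4 + x^5 + x^6)·(1 + x^4 + x^5 + x^6); the count is [x^12].
(1 + x^4 + x^8 + x^12) has coefficients 1,0,0,0,1,0,0,0,1,0,0,0,1 for degrees 0…12.
(x + x^2 + x^3 + x^4 + x^5 + x^6) has coefficients 0,1,1,1,1,1,1,0,0,0,0,0,0 for degrees 0…12.
Finally multiplying by (1 + x^4 + x^5 + x^6), the product of all factors after the first has coefficients 0,1,1,1,1,2,3,3,3,3,3,2,1 for degrees 0…12.
[x^12] = 1·1 + 1·3 + 1·1 + 1·0 = 5.

5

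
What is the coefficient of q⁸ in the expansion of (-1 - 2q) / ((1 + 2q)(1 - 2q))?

-256

The denominator gives the recurrence a_n = 4a_(n−2) for n ≥ 3; the numerator fixes a_0 = -1, a_1 = -2, a_2 = -4.
Iterating: -1, -2, -4, -8, -16, -32, -64, -128, -256, so a_8 = -256.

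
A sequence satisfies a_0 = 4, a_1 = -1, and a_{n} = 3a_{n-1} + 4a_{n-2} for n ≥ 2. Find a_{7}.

9827

The ordinary generating function has denominator 1 - 3x - 4x^2.
Iterating the recurrence: a_0,…,a_{7} = 4, -1, 13, 35, 157, 611, 2461, 9827.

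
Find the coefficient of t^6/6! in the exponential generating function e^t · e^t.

The EGF product rule gives c_6 = Σ_{k_1+k_2=6} C(6; k_1,k_2) · ∏ g_i(k_i), where e^t gives (1)^k; e^t gives (1)^k.
g_1(k) for k = 0…6: 1, 1, 1, 1, 1, 1, 1.
g_2(k) for k = 0…6: 1, 1, 1, 1, 1, 1, 1.
c_6 = Σ_k C(6,k)·g_1(k)·g_2(6−k) = 1·1·1 + 6·1·1 + 15·1·1 + 20·1·1 + 15·1·1 + 6·1·1 + 1·1·1 = 1 + 6 + 15 + 20 + 15 + 6 + 1 = 64.

64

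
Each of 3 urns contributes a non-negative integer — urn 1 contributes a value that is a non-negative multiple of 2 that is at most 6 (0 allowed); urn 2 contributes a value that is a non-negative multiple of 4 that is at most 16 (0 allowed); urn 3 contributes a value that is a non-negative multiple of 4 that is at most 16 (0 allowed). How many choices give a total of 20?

The generating function for the choices is (1 + q^2 + q^4 + q^6)·(1 + q^4 + q^8 + q^12 + q^16)·(1 + q^4 + q^8 + q^12 + q^16); the count is [q^20].
(1 + q^2 + q^4 + q^6) has coefficients 1,0,1,0,1,0,1 for degrees 0…6.
(1 + q^4 + q^8 + q^12 + q^16) has coefficients 1,0,0,0,1,0,0,0,1,0,0,0,1,0,0,0,1,0,0,0,0 for degrees 0…20.
Finally multiplying by (1 + q^4 + q^8 + q^12 + q^16), the product of all factors after the first has coefficients 1,0,0,0,2,0,0,0,3,0,0,0,4,0,0,0,5,0,0,0,4 for degrees 0…20.
[q^20] = 1·4 + 1·0 + 1·5 + 1·0 = 9.

9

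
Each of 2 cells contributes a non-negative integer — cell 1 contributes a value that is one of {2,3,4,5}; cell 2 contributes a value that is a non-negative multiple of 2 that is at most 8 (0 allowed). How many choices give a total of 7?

2

The generating function for the choices is (y^2 + y^3 + y^4 + y^5)·(1 + y^2 + y^4 + y^6 + y^8); the count is [y^7].
(y^2 + y^3 + y^4 + y^5) has coefficients 0,0,1,1,1,1 for degrees 0…5.
(1 + y^2 + y^4 + y^6 + y^8) has coefficients 1,0,1,0,1,0,1,0 for degrees 0…7.
[y^7] = 1·0 + 1·1 + 1·0 + 1·1 = 2.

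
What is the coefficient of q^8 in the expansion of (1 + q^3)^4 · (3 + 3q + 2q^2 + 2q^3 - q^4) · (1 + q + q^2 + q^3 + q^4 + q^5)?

(1 + q^3)^4 has coefficients 1,0,0,4,0,0,6,0,0 for degrees 0…8.
(3 + 3q + 2q^2 + 2q^3 - q^4) has coefficients 3,3,2,2,-1,0,0,0,0 for degrees 0…8.
Finally multiplying by (1 + q + q^2 + q^3 + q^4 + q^5), the product of all factors after the first has coefficients 3,6,8,10,9,9,6,3,1 for degrees 0…8.
[q^8] = 1·1 + 4·9 + 6·8 = 85.

85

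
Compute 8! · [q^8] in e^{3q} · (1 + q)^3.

263169

The EGF product rule gives c_8 = Σ_{k_1+k_2=8} C(8; k_1,k_2) · ∏ g_i(k_i), where e^{3q} gives (3)^k; (1+q)^3 gives the falling factorial (3)_k.
g_1(k) for k = 0…8: 1, 3, 9, 27, 81, 243, 729, 2187, 6561.
g_2(k) for k = 0…8: 1, 3, 6, 6, 0, 0, 0, 0, 0.
c_8 = Σ_k C(8,k)·g_1(k)·g_2(8−k) = 56·243·6 + 28·729·6 + 8·2187·3 + 1·6561·1 = 81648 + 122472 + 52488 + 6561 = 263169.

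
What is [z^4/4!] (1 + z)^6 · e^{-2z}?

-56

The EGF product rule gives c_4 = Σ_{k_1+k_2=4} C(4; k_1,k_2) · ∏ g_i(k_i), where (1+z)^6 gives the falling factorial (6)_k; e^{-2z} gives (-2)^k.
g_1(k) for k = 0…4: 1, 6, 30, 120, 360.
g_2(k) for k = 0…4: 1, -2, 4, -8, 16.
c_4 = Σ_k C(4,k)·g_1(k)·g_2(4−k) = 1·1·16 + 4·6·(-8) + 6·30·4 + 4·120·(-2) + 1·360·1 = 16 − 192 + 720 − 960 + 360 = -56.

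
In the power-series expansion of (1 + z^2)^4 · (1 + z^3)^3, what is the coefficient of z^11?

7

(1 + z^2)^4 has coefficients 1,0,4,0,6,0,4,0,1 for degrees 0…8.
(1 + z^3)^3 has coefficients 1,0,0,3,0,0,3,0,0,1,0,0 for degrees 0…11.
[z^11] = 1·0 + 4·1 + 6·0 + 4·0 + 1·3 = 7.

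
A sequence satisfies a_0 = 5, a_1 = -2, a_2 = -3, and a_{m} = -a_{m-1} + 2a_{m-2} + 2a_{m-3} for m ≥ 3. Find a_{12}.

-499

The ordinary generating function has denominator 1 + y - 2y^2 - 2y^3.
Iterating the recurrence: a_0,…,a_{12} = 5, -2, -3, 9, -19, 31, -51, 75, -115, 163, -243, 339, -499.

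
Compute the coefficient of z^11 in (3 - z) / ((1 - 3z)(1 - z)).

708587

Partial fractions give a closed form: a_n = (4)·3^n + (-1)·1^n.
At n = 11: a_11 = 708587.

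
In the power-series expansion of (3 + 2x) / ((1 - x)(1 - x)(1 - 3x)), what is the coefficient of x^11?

The denominator gives the recurrence a_n = 5a_(n−1) − 7a_(n−2) + 3a_(n−3) for n ≥ 3; the numerator fixes a_0 = 3, a_1 = 17, a_2 = 64.
Iterating: 3, 17, 64, 210, 653, 1987, 5994, 18020, 54103, 162357, 487124, 1461430, so a_11 = 1461430.

1461430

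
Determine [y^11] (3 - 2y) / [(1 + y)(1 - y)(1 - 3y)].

Partial fractions give a closed form: a_n = (5/8)·(-1)^n + (-1/4)·1^n + (21/8)·3^n.
At n = 11: a_11 = 465010.

465010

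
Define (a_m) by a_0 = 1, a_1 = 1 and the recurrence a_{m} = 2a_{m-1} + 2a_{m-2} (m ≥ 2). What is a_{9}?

4240

The ordinary generating function has denominator 1 - 2t - 2t^2.
Iterating the recurrence: a_0,…,a_{9} = 1, 1, 4, 10, 28, 76, 208, 568, 1552, 4240.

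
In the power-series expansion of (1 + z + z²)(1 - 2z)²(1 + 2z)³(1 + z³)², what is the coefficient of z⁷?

(1 + z + z²) has coefficients 1,1,1 for degrees 0…2.
(1 - 2z)² has coefficients 1,-4,4,0,0,0,0,0 for degrees 0…7.
Multiplying by (1 + 2z)³ gives running coefficients 1,2,-8,-16,16,32,0,0 for degrees 0…7.
Finally multiplying by (1 + z³)², the product of all factors after the first has coefficients 1,2,-8,-14,20,16,-31,34 for degrees 0…7.
[z⁷] = 1·34 + 1·(-31) + 1·16 = 19.

19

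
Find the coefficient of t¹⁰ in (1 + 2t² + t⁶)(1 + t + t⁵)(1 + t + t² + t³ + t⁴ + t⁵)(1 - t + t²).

(1 + 2t² + t⁶) has coefficients 1,0,2,0,0,0,1 for degrees 0…6.
(1 + t + t⁵) has coefficients 1,1,0,0,0,1,0,0,0,0,0 for degrees 0…10.
Multiplying by (1 + t + t² + t³ + t⁴ + t⁵) gives running coefficients 1,2,2,2,2,3,2,1,1,1,1 for degrees 0…10.
Finally multiplying by (1 - t + t²), the product of all factors after the first has coefficients 1,1,1,2,2,3,1,2,2,1,1 for degrees 0…10.
[t¹⁰] = 1·1 + 2·2 + 1·2 = 7.

7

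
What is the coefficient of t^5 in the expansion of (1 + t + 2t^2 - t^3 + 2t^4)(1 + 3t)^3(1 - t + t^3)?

(1 + t + 2t^2 - t^3 + 2t^4) has coefficients 1,1,2,-1,2 for degrees 0…4.
(1 + 3t)^3 has coefficients 1,9,27,27,0,0 for degrees 0…5.
Finally multiplying by (1 - t + t^3), the product of all factors after the first has coefficients 1,8,18,1,-18,27 for degrees 0…5.
[t^5] = 1·27 + 1·(-18) + 2·1 − 1·18 + 2·8 = 9.

9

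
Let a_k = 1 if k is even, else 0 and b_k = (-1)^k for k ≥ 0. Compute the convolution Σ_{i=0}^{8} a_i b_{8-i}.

The convolution is the t^8 coefficient of A(t)B(t).
Σ = 1·1 + 0·(-1) + 1·1 + 0·(-1) + 1·1 + 0·(-1) + 1·1 + 0·(-1) + 1·1 = 5.

5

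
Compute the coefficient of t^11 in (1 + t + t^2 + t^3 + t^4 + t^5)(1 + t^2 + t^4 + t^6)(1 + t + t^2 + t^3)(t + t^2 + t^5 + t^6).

39

(1 + t + t^2 + t^3 + t^4 + t^5) has coefficients 1,1,1,1,1,1 for degrees 0…5.
(1 + t^2 + t^4 + t^6) has coefficients 1,0,1,0,1,0,1,0,0,0,0,0 for degrees 0…11.
Multiplying by (1 + t + t^2 + t^3) gives running coefficients 1,1,2,2,2,2,2,2,1,1,0,0 for degrees 0…11.
Finally multiplying by (t + t^2 + t^5 + t^6), the product of all factors after the first has coefficients 0,1,2,3,4,5,6,7,8,7,6,5 for degrees 0…11.
[t^11] = 1·5 + 1·6 + 1·7 + 1·8 + 1·7 + 1·6 = 39.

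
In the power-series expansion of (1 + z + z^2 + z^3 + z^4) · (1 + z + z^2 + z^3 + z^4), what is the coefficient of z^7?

2

(1 + z + z^2 + z^3 + z^4) has coefficients 1,1,1,1,1 for degrees 0…4.
(1 + z + z^2 + z^3 + z^4) has coefficients 1,1,1,1,1,0,0,0 for degrees 0…7.
[z^7] = 1·0 + 1·0 + 1·0 + 1·1 + 1·1 = 2.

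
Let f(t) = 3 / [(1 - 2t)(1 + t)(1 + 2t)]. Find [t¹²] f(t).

16383

The denominator gives the recurrence a_n = −a_(n−1) + 4a_(n−2) + 4a_(n−3) for n ≥ 3; the numerator fixes a_0 = 3, a_1 = -3, a_2 = 15.
Iterating: 3, -3, 15, -15, 63, -63, 255, -255, 1023, -1023, 4095, -4095, 16383, so a_12 = 16383.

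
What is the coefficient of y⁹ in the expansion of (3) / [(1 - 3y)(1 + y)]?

44286

Partial fractions give a closed form: a_n = (9/4)·3^n + (3/4)·(-1)^n.
At n = 9: a_9 = 44286.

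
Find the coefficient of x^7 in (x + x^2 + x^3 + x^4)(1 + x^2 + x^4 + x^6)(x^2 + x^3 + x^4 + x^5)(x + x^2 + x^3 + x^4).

13

(x + x^2 + x^3 + x^4) has coefficients 0,1,1,1,1 for degrees 0…4.
(1 + x^2 + x^4 + x^6) has coefficients 1,0,1,0,1,0,1,0 for degrees 0…7.
Multiplying by (x^2 + x^3 + x^4 + x^5) gives running coefficients 0,0,1,1,2,2,2,2 for degrees 0…7.
Finally multiplying by (x + x^2 + x^3 + x^4), the product of all factors after the first has coefficients 0,0,0,1,2,4,6,7 for degrees 0…7.
[x^7] = 1·6 + 1·4 + 1·2 + 1·1 = 13.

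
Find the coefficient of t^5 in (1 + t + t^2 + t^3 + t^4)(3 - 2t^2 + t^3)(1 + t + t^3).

(1 + t + t^2 + t^3 + t^4) has coefficients 1,1,1,1,1 for degrees 0…4.
(3 - 2t^2 + t^3) has coefficients 3,0,-2,1,0,0 for degrees 0…5.
Finally multiplying by (1 + t + t^3), the product of all factors after the first has coefficients 3,3,-2,2,1,-2 for degrees 0…5.
[t^5] = 1·(-2) + 1·1 + 1·2 + 1·(-2) + 1·3 = 2.

2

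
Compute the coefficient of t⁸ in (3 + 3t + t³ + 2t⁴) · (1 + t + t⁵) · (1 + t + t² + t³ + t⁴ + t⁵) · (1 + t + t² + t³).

(3 + 3t + t³ + 2t⁴) has coefficients 3,3,0,1,2 for degrees 0…4.
(1 + t + t⁵) has coefficients 1,1,0,0,0,1,0,0,0 for degrees 0…8.
Multiplying by (1 + t + t² + t³ + t⁴ + t⁵) gives running coefficients 1,2,2,2,2,3,2,1,1 for degrees 0…8.
Finally multiplying by (1 + t + t² + t³), the product of all factors after the first has coefficients 1,3,5,7,8,9,9,8,7 for degrees 0…8.
[t⁸] = 3·7 + 3·8 + 1·9 + 2·8 = 70.

70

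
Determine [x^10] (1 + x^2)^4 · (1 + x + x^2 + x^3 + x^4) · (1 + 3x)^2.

(1 + x^2)^4 has coefficients 1,0,4,0,6,0,4,0,1 for degrees 0…8.
(1 + x + x^2 + x^3 + x^4) has coefficients 1,1,1,1,1,0,0,0,0,0,0 for degrees 0…10.
Finally multiplying by (1 + 3x)^2, the product of all factors after the first has coefficients 1,7,16,16,16,15,9,0,0,0,0 for degrees 0…10.
[x^10] = 1·0 + 4·0 + 6·9 + 4·16 + 1·16 = 134.

134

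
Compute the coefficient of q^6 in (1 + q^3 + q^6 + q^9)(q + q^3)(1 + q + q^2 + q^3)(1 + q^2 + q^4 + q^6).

7

(1 + q^3 + q^6 + q^9) has coefficients 1,0,0,1,0,0,1 for degrees 0…6.
(q + q^3) has coefficients 0,1,0,1,0,0,0 for degrees 0…6.
Multiplying by (1 + q + q^2 + q^3) gives running coefficients 0,1,1,2,2,1,1 for degrees 0…6.
Finally multiplying by (1 + q^2 + q^4 + q^6), the product of all factors after the first has coefficients 0,1,1,3,3,4,4 for degrees 0…6.
[q^6] = 1·4 + 1·3 + 1·0 = 7.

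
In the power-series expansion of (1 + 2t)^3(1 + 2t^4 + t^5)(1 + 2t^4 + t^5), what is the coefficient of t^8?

(1 + 2t)^3 has coefficients 1,6,12,8 for degrees 0…3.
(1 + 2t^4 + t^5) has coefficients 1,0,0,0,2,1,0,0,0 for degrees 0…8.
Finally multiplying by (1 + 2t^4 + t^5), the product of all factors after the first has coefficients 1,0,0,0,4,2,0,0,4 for degrees 0…8.
[t^8] = 1·4 + 6·0 + 12·0 + 8·2 = 20.

20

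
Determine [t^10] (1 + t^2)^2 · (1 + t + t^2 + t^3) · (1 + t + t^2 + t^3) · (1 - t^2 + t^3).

(1 + t^2)^2 has coefficients 1,0,2,0,1 for degrees 0…4.
(1 + t + t^2 + t^3) has coefficients 1,1,1,1,0,0,0,0,0,0,0 for degrees 0…10.
Multiplying by (1 + t + t^2 + t^3) gives running coefficients 1,2,3,4,3,2,1,0,0,0,0 for degrees 0…10.
Finally multiplying by (1 - t^2 + t^3), the product of all factors after the first has coefficients 1,2,2,3,2,1,2,1,1,1,0 for degrees 0…10.
[t^10] = 1·0 + 2·1 + 1·2 = 4.

4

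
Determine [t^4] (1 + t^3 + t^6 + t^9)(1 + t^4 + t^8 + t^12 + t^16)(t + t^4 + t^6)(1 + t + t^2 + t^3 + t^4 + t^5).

(1 + t^3 + t^6 + t^9) has coefficients 1,0,0,1,0 for degrees 0…4.
(1 + t^4 + t^8 + t^12 + t^16) has coefficients 1,0,0,0,1 for degrees 0…4.
Multiplying by (t + t^4 + t^6) gives running coefficients 0,1,0,0,1 for degrees 0…4.
Finally multiplying by (1 + t + t^2 + t^3 + t^4 + t^5), the product of all factors after the first has coefficients 0,1,1,1,2 for degrees 0…4.
[t^4] = 1·2 + 1·1 = 3.

3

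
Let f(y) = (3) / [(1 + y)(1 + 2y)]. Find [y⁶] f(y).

The denominator gives the recurrence a_n = −3a_(n−1) − 2a_(n−2) for n ≥ 3; the numerator fixes a_0 = 3, a_1 = -9, a_2 = 21.
Iterating: 3, -9, 21, -45, 93, -189, 381, so a_6 = 381.

381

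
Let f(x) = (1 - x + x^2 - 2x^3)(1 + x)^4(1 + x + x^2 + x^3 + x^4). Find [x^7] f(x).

-23

(1 - x + x^2 - 2x^3) has coefficients 1,-1,1,-2 for degrees 0…3.
(1 + x)^4 has coefficients 1,4,6,4,1,0,0,0 for degrees 0…7.
Finally multiplying by (1 + x + x^2 + x^3 + x^4), the product of all factors after the first has coefficients 1,5,11,15,16,15,11,5 for degrees 0…7.
[x^7] = 1·5 − 1·11 + 1·15 − 2·16 = -23.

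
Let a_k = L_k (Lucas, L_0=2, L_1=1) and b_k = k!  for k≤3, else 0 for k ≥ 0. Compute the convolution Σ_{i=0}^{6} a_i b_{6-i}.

67

Write out a_i and b_{6-i} for i = 0,…,6 and sum the products.
Σ = 2·0 + 1·0 + 3·0 + 4·6 + 7·2 + 11·1 + 18·1 = 67.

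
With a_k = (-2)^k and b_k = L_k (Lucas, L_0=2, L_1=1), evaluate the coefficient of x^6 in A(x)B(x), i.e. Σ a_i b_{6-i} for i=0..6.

136

The convolution is the t^6 coefficient of A(t)B(t).
Σ = 1·18 − 2·11 + 4·7 − 8·4 + 16·3 − 32·1 + 64·2 = 136.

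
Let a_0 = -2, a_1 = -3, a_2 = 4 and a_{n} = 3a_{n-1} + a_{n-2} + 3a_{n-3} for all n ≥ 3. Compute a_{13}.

The ordinary generating function has denominator 1 - 3x - x^2 - 3x^3.
Iterating the recurrence: a_0,…,a_{13} = -2, -3, 4, 3, 4, 27, 94, 321, 1138, 4017, 14152, 49887, 175864, 619935.

619935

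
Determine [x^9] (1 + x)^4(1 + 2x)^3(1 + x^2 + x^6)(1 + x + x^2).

(1 + x)^4 has coefficients 1,4,6,4,1 for degrees 0…4.
(1 + 2x)^3 has coefficients 1,6,12,8,0,0,0,0,0,0 for degrees 0…9.
Multiplying by (1 + x^2 + x^6) gives running coefficients 1,6,13,14,12,8,1,6,12,8 for degrees 0…9.
Finally multiplying by (1 + x + x^2), the product of all factors after the first has coefficients 1,7,20,33,39,34,21,15,19,26 for degrees 0…9.
[x^9] = 1·26 + 4·19 + 6·15 + 4·21 + 1·34 = 310.

310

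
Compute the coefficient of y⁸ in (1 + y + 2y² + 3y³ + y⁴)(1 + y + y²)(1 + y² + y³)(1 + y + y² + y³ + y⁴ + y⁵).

63

(1 + y + 2y² + 3y³ + y⁴) has coefficients 1,1,2,3,1 for degrees 0…4.
(1 + y + y²) has coefficients 1,1,1,0,0,0,0,0,0 for degrees 0…8.
Multiplying by (1 + y² + y³) gives running coefficients 1,1,2,2,2,1,0,0,0 for degrees 0…8.
Finally multiplying by (1 + y + y² + y³ + y⁴ + y⁵), the product of all factors after the first has coefficients 1,2,4,6,8,9,8,7,5 for degrees 0…8.
[y⁸] = 1·5 + 1·7 + 2·8 + 3·9 + 1·8 = 63.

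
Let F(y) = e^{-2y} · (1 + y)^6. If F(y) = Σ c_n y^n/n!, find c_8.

The EGF product rule gives c_8 = Σ_{k_1+k_2=8} C(8; k_1,k_2) · ∏ g_i(k_i), where e^{-2y} gives (-2)^k; (1+y)^6 gives the falling factorial (6)_k.
g_1(k) for k = 0…8: 1, -2, 4, -8, 16, -32, 64, -128, 256.
g_2(k) for k = 0…8: 1, 6, 30, 120, 360, 720, 720, 0, 0.
c_8 = Σ_k C(8,k)·g_1(k)·g_2(8−k) = 28·4·720 + 56·(-8)·720 + 70·16·360 + 56·(-32)·120 + 28·64·30 + 8·(-128)·6 + 1·256·1 = 80640 − 322560 + 403200 − 215040 + 53760 − 6144 + 256 = -5888.

-5888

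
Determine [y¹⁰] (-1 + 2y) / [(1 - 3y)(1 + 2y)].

Partial fractions give a closed form: a_n = (-1/5)·3^n + (-4/5)·(-2)^n.
At n = 10: a_10 = -12629.

-12629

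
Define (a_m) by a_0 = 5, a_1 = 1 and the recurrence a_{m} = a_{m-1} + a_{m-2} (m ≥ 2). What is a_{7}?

53

The ordinary generating function has denominator 1 - t - t^2.
Iterating the recurrence: a_0,…,a_{7} = 5, 1, 6, 7, 13, 20, 33, 53.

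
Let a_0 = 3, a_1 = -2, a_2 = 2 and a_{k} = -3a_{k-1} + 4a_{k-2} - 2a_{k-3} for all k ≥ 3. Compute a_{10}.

The ordinary generating function has denominator 1 + 3t - 4t^2 + 2t^3.
Iterating the recurrence: a_0,…,a_{10} = 3, -2, 2, -20, 72, -300, 1228, -5028, 20596, -84356, 345508.

345508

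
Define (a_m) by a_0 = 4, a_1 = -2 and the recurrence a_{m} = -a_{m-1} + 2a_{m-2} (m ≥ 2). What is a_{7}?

The ordinary generating function has denominator 1 + z - 2z^2.
Iterating the recurrence: a_0,…,a_{7} = 4, -2, 10, -14, 34, -62, 130, -254.

-254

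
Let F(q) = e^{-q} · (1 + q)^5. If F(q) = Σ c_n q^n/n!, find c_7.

34

The EGF product rule gives c_7 = Σ_{k_1+k_2=7} C(7; k_1,k_2) · ∏ g_i(k_i), where e^{-q} gives (-1)^k; (1+q)^5 gives the falling factorial (5)_k.
g_1(k) for k = 0…7: 1, -1, 1, -1, 1, -1, 1, -1.
g_2(k) for k = 0…7: 1, 5, 20, 60, 120, 120, 0, 0.
c_7 = Σ_k C(7,k)·g_1(k)·g_2(7−k) = 21·1·120 + 35·(-1)·120 + 35·1·60 + 21·(-1)·20 + 7·1·5 + 1·(-1)·1 = 2520 − 4200 + 2100 − 420 + 35 − 1 = 34.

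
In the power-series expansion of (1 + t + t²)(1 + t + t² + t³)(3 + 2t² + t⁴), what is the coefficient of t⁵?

(1 + t + t²) has coefficients 1,1,1 for degrees 0…2.
(1 + t + t² + t³) has coefficients 1,1,1,1,0,0 for degrees 0…5.
Finally multiplying by (3 + 2t² + t⁴), the product of all factors after the first has coefficients 3,3,5,5,3,3 for degrees 0…5.
[t⁵] = 1·3 + 1·3 + 1·5 = 11.

11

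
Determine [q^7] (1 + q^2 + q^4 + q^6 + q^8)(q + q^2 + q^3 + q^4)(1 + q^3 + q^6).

(1 + q^2 + q^4 + q^6 + q^8) has coefficients 1,0,1,0,1,0,1,0 for degrees 0…7.
(q + q^2 + q^3 + q^4) has coefficients 0,1,1,1,1,0,0,0 for degrees 0…7.
Finally multiplying by (1 + q^3 + q^6), the product of all factors after the first has coefficients 0,1,1,1,2,1,1,2 for degrees 0…7.
[q^7] = 1·2 + 1·1 + 1·1 + 1·1 = 5.

5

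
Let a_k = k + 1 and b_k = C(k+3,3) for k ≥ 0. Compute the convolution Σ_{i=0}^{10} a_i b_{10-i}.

3003

This is [x^10] in the product of the two ordinary generating functions.
Σ = 1·286 + 2·220 + 3·165 + 4·120 + 5·84 + 6·56 + 7·35 + 8·20 + 9·10 + 10·4 + 11·1 = 3003.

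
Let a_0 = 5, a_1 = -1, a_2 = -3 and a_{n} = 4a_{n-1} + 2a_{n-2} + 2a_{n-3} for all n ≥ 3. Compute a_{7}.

The ordinary generating function has denominator 1 - 4x - 2x^2 - 2x^3.
Iterating the recurrence: a_0,…,a_{7} = 5, -1, -3, -4, -24, -110, -496, -2252.

-2252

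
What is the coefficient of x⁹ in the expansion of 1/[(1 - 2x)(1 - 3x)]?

58025

Partial fractions give a closed form: a_n = (-2)·2^n + (3)·3^n.
At n = 9: a_9 = 58025.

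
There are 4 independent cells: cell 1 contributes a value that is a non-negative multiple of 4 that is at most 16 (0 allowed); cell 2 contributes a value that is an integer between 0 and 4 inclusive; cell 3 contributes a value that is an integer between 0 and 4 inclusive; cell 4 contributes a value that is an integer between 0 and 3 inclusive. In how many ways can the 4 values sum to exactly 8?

25

The generating function for the choices is (1 + y⁴ + y⁸ + y¹² + y¹⁶)·(1 + y + y² + y³ + y⁴)·(1 + y + y² + y³ + y⁴)·(1 + y + y² + y³); the count is [y⁸].
(1 + y⁴ + y⁸ + y¹² + y¹⁶) has coefficients 1,0,0,0,1,0,0,0,1 for degrees 0…8.
(1 + y + y² + y³ + y⁴) has coefficients 1,1,1,1,1,0,0,0,0 for degrees 0…8.
Multiplying by (1 + y + y² + y³ + y⁴) gives running coefficients 1,2,3,4,5,4,3,2,1 for degrees 0…8.
Finally multiplying by (1 + y + y² + y³), the product of all factors after the first has coefficients 1,3,6,10,14,16,16,14,10 for degrees 0…8.
[y⁸] = 1·10 + 1·14 + 1·1 = 25.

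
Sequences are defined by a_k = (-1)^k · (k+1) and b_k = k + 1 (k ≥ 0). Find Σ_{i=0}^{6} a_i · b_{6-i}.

Write out a_i and b_{6-i} for i = 0,…,6 and sum the products.
Σ = 1·7 − 2·6 + 3·5 − 4·4 + 5·3 − 6·2 + 7·1 = 4.

4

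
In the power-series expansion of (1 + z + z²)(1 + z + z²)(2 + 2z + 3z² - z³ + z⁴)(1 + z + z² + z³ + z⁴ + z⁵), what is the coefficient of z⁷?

(1 + z + z²) has coefficients 1,1,1 for degrees 0…2.
(1 + z + z²) has coefficients 1,1,1,0,0,0,0,0 for degrees 0…7.
Multiplying by (2 + 2z + 3z² - z³ + z⁴) gives running coefficients 2,4,7,4,3,0,1,0 for degrees 0…7.
Finally multiplying by (1 + z + z² + z³ + z⁴ + z⁵), the product of all factors after the first has coefficients 2,6,13,17,20,20,19,15 for degrees 0…7.
[z⁷] = 1·15 + 1·19 + 1·20 = 54.

54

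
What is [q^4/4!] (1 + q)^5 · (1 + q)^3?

1680

The EGF product rule gives c_4 = Σ_{k_1+k_2=4} C(4; k_1,k_2) · ∏ g_i(k_i), where (1+q)^5 gives the falling factorial (5)_k; (1+q)^3 gives the falling factorial (3)_k.
g_1(k) for k = 0…4: 1, 5, 20, 60, 120.
g_2(k) for k = 0…4: 1, 3, 6, 6, 0.
c_4 = Σ_k C(4,k)·g_1(k)·g_2(4−k) = 4·5·6 + 6·20·6 + 4·60·3 + 1·120·1 = 120 + 720 + 720 + 120 = 1680.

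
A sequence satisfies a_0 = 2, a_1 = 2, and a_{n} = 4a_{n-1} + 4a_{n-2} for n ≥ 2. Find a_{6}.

8192

The ordinary generating function has denominator 1 - 4q - 4q^2.
Iterating the recurrence: a_0,…,a_{6} = 2, 2, 16, 72, 352, 1696, 8192.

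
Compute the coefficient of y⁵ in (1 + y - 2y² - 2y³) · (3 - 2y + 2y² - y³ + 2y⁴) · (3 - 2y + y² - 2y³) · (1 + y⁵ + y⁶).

18

(1 + y - 2y² - 2y³) has coefficients 1,1,-2,-2 for degrees 0…3.
(3 - 2y + 2y² - y³ + 2y⁴) has coefficients 3,-2,2,-1,2,0 for degrees 0…5.
Multiplying by (3 - 2y + y² - 2y³) gives running coefficients 9,-12,13,-15,14,-9 for degrees 0…5.
Finally multiplying by (1 + y⁵ + y⁶), the product of all factors after the first has coefficients 9,-12,13,-15,14,0 for degrees 0…5.
[y⁵] = 1·0 + 1·14 − 2·(-15) − 2·13 = 18.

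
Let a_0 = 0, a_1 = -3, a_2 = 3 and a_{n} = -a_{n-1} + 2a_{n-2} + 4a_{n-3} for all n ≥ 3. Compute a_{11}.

-129

The ordinary generating function has denominator 1 + t - 2t^2 - 4t^3.
Iterating the recurrence: a_0,…,a_{11} = 0, -3, 3, -9, 3, -9, -21, 15, -93, 39, -165, -129.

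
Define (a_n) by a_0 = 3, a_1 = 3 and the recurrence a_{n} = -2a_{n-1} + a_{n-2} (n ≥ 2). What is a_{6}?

The ordinary generating function has denominator 1 + 2q - q^2.
Iterating the recurrence: a_0,…,a_{6} = 3, 3, -3, 9, -21, 51, -123.

-123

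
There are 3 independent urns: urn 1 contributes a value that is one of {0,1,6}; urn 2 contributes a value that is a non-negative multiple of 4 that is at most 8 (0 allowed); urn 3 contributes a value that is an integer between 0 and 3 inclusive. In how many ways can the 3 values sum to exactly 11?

3

The generating function for the choices is (1 + x + x^6)·(1 + x^4 + x^8)·(1 + x + x^2 + x^3); the count is [x^11].
(1 + x + x^6) has coefficients 1,1,0,0,0,0,1 for degrees 0…6.
(1 + x^4 + x^8) has coefficients 1,0,0,0,1,0,0,0,1,0,0,0 for degrees 0…11.
Finally multiplying by (1 + x + x^2 + x^3), the product of all factors after the first has coefficients 1,1,1,1,1,1,1,1,1,1,1,1 for degrees 0…11.
[x^11] = 1·1 + 1·1 + 1·1 = 3.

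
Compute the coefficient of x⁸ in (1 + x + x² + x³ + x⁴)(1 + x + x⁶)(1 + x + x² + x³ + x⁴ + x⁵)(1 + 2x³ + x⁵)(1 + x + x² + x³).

(1 + x + x² + x³ + x⁴) has coefficients 1,1,1,1,1 for degrees 0…4.
(1 + x + x⁶) has coefficients 1,1,0,0,0,0,1,0,0 for degrees 0…8.
Multiplying by (1 + x + x² + x³ + x⁴ + x⁵) gives running coefficients 1,2,2,2,2,2,2,1,1 for degrees 0…8.
Multiplying by (1 + 2x³ + x⁵) gives running coefficients 1,2,2,4,6,7,8,7,7 for degrees 0…8.
Finally multiplying by (1 + x + x² + x³), the product of all factors after the first has coefficients 1,3,5,9,14,19,25,28,29 for degrees 0…8.
[x⁸] = 1·29 + 1·28 + 1·25 + 1·19 + 1·14 = 115.

115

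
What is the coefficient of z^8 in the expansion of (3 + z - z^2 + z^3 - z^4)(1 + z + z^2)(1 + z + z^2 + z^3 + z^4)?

(3 + z - z^2 + z^3 - z^4) has coefficients 3,1,-1,1,-1 for degrees 0…4.
(1 + z + z^2) has coefficients 1,1,1,0,0,0,0,0,0 for degrees 0…8.
Finally multiplying by (1 + z + z^2 + z^3 + z^4), the product of all factors after the first has coefficients 1,2,3,3,3,2,1,0,0 for degrees 0…8.
[z^8] = 3·0 + 1·0 − 1·1 + 1·2 − 1·3 = -2.

-2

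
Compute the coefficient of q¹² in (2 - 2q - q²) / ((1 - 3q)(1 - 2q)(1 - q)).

Partial fractions give a closed form: a_n = (11/2)·3^n + (-3)·2^n + (-1/2)·1^n.
At n = 12: a_12 = 2910637.

2910637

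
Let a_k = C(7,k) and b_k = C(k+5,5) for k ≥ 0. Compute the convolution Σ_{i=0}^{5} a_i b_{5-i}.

3276

Write out a_i and b_{5-i} for i = 0,…,5 and sum the products.
Σ = 1·252 + 7·126 + 21·56 + 35·21 + 35·6 + 21·1 = 3276.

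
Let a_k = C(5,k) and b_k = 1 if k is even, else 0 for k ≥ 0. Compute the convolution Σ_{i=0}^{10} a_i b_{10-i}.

16

Write out a_i and b_{10-i} for i = 0,…,10 and sum the products.
Σ = 1·1 + 5·0 + 10·1 + 10·0 + 5·1 + 1·0 + 0·1 + 0·0 + 0·1 + 0·0 + 0·1 = 16.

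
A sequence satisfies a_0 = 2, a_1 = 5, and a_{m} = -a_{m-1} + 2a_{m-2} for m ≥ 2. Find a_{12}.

The ordinary generating function has denominator 1 + y - 2y^2.
Iterating the recurrence: a_0,…,a_{12} = 2, 5, -1, 11, -13, 35, -61, 131, -253, 515, -1021, 2051, -4093.

-4093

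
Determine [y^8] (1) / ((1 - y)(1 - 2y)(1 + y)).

Partial fractions give a closed form: a_n = (-1/2)·1^n + (4/3)·2^n + (1/6)·(-1)^n.
At n = 8: a_8 = 341.

341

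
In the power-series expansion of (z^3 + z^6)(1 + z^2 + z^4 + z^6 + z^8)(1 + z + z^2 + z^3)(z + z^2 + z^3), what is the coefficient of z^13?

12

(z^3 + z^6) has coefficients 0,0,0,1,0,0,1 for degrees 0…6.
(1 + z^2 + z^4 + z^6 + z^8) has coefficients 1,0,1,0,1,0,1,0,1,0,0,0,0,0 for degrees 0…13.
Multiplying by (1 + z + z^2 + z^3) gives running coefficients 1,1,2,2,2,2,2,2,2,2,1,1,0,0 for degrees 0…13.
Finally multiplying by (z + z^2 + z^3), the product of all factors after the first has coefficients 0,1,2,4,5,6,6,6,6,6,6,5,4,2 for degrees 0…13.
[z^13] = 1·6 + 1·6 = 12.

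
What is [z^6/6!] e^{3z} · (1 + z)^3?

The EGF product rule gives c_6 = Σ_{k_1+k_2=6} C(6; k_1,k_2) · ∏ g_i(k_i), where e^{3z} gives (3)^k; (1+z)^3 gives the falling factorial (3)_k.
g_1(k) for k = 0…6: 1, 3, 9, 27, 81, 243, 729.
g_2(k) for k = 0…6: 1, 3, 6, 6, 0, 0, 0.
c_6 = Σ_k C(6,k)·g_1(k)·g_2(6−k) = 20·27·6 + 15·81·6 + 6·243·3 + 1·729·1 = 3240 + 7290 + 4374 + 729 = 15633.

15633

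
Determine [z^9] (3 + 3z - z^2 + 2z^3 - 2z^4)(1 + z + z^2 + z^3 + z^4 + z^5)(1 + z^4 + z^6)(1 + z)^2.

(3 + 3z - z^2 + 2z^3 - 2z^4) has coefficients 3,3,-1,2,-2 for degrees 0…4.
(1 + z + z^2 + z^3 + z^4 + z^5) has coefficients 1,1,1,1,1,1,0,0,0,0 for degrees 0…9.
Multiplying by (1 + z^4 + z^6) gives running coefficients 1,1,1,1,2,2,2,2,2,2 for degrees 0…9.
Finally multiplying by (1 + z)^2, the product of all factors after the first has coefficients 1,3,4,4,5,7,8,8,8,8 for degrees 0…9.
[z^9] = 3·8 + 3·8 − 1·8 + 2·8 − 2·7 = 42.

42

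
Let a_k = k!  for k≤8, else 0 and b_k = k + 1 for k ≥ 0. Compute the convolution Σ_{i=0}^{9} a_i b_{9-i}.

Write out a_i and b_{9-i} for i = 0,…,9 and sum the products.
Σ = 1·10 + 1·9 + 2·8 + 6·7 + 24·6 + 120·5 + 720·4 + 5040·3 + 40320·2 + 0·1 = 99461.

99461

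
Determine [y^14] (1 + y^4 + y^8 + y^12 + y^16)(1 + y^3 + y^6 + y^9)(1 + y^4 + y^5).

(1 + y^4 + y^8 + y^12 + y^16) has coefficients 1,0,0,0,1,0,0,0,1,0,0,0,1,0,0 for degrees 0…14.
(1 + y^3 + y^6 + y^9) has coefficients 1,0,0,1,0,0,1,0,0,1,0,0,0,0,0 for degrees 0…14.
Finally multiplying by (1 + y^4 + y^5), the product of all factors after the first has coefficients 1,0,0,1,1,1,1,1,1,1,1,1,0,1,1 for degrees 0…14.
[y^14] = 1·1 + 1·1 + 1·1 + 1·0 = 3.

3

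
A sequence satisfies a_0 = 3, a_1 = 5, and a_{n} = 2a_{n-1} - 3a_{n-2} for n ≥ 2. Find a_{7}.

155

The ordinary generating function has denominator 1 - 2y + 3y^2.
Iterating the recurrence: a_0,…,a_{7} = 3, 5, 1, -13, -29, -19, 49, 155.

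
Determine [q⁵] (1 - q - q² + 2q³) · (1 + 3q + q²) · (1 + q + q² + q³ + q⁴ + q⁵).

5

(1 - q - q² + 2q³) has coefficients 1,-1,-1,2 for degrees 0…3.
(1 + 3q + q²) has coefficients 1,3,1,0,0,0 for degrees 0…5.
Finally multiplying by (1 + q + q² + q³ + q⁴ + q⁵), the product of all factors after the first has coefficients 1,4,5,5,5,5 for degrees 0…5.
[q⁵] = 1·5 − 1·5 − 1·5 + 2·5 = 5.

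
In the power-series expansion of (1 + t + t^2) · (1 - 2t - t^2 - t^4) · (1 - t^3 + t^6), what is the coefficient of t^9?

-2

(1 + t + t^2) has coefficients 1,1,1 for degrees 0…2.
(1 - 2t - t^2 - t^4) has coefficients 1,-2,-1,0,-1,0,0,0,0,0 for degrees 0…9.
Finally multiplying by (1 - t^3 + t^6), the product of all factors after the first has coefficients 1,-2,-1,-1,1,1,1,-1,-1,0 for degrees 0…9.
[t^9] = 1·0 + 1·(-1) + 1·(-1) = -2.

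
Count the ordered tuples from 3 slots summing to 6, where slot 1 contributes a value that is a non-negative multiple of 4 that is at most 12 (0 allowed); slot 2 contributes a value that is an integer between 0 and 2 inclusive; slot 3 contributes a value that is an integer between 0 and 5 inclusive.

The generating function for the choices is (1 + t^4 + t^8 + t^12)·(1 + t + t^2)·(1 + t + t^2 + t^3 + t^4 + t^5); the count is [t^6].
(1 + t^4 + t^8 + t^12) has coefficients 1,0,0,0,1,0,0 for degrees 0…6.
(1 + t + t^2) has coefficients 1,1,1,0,0,0,0 for degrees 0…6.
Finally multiplying by (1 + t + t^2 + t^3 + t^4 + t^5), the product of all factors after the first has coefficients 1,2,3,3,3,3,2 for degrees 0…6.
[t^6] = 1·2 + 1·3 = 5.

5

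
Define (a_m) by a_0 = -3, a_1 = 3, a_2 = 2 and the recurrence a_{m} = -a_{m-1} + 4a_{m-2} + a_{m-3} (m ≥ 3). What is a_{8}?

-97

The ordinary generating function has denominator 1 + q - 4q^2 - q^3.
Iterating the recurrence: a_0,…,a_{8} = -3, 3, 2, 7, 4, 26, -3, 111, -97.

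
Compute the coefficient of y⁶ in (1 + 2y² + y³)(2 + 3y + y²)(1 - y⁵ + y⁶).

-1

(1 + 2y² + y³) has coefficients 1,0,2,1 for degrees 0…3.
(2 + 3y + y²) has coefficients 2,3,1,0,0,0,0 for degrees 0…6.
Finally multiplying by (1 - y⁵ + y⁶), the product of all factors after the first has coefficients 2,3,1,0,0,-2,-1 for degrees 0…6.
[y⁶] = 1·(-1) + 2·0 + 1·0 = -1.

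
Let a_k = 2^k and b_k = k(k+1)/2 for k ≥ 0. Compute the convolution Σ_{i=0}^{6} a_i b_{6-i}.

Write out a_i and b_{6-i} for i = 0,…,6 and sum the products.
Σ = 1·21 + 2·15 + 4·10 + 8·6 + 16·3 + 32·1 + 64·0 = 219.

219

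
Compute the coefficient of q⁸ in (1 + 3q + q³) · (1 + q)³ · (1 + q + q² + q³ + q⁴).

10

(1 + 3q + q³) has coefficients 1,3,0,1 for degrees 0…3.
(1 + q)³ has coefficients 1,3,3,1,0,0,0,0,0 for degrees 0…8.
Finally multiplying by (1 + q + q² + q³ + q⁴), the product of all factors after the first has coefficients 1,4,7,8,8,7,4,1,0 for degrees 0…8.
[q⁸] = 1·0 + 3·1 + 1·7 = 10.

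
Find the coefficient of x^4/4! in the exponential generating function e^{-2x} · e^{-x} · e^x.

The EGF product rule gives c_4 = Σ_{k_1+k_2+k_3=4} C(4; k_1,k_2,k_3) · ∏ g_i(k_i), where e^{-2x} gives (-2)^k; e^{-x} gives (-1)^k; e^x gives (1)^k.
g_1(k) for k = 0…4: 1, -2, 4, -8, 16.
g_2(k) for k = 0…4: 1, -1, 1, -1, 1.
g_3(k) for k = 0…4: 1, 1, 1, 1, 1.
First combine the last two factors: h(k) = Σ_j C(k,j)·g_2(j)·g_3(k−j) for k = 0…4: 1, 0, 0, 0, 0.
c_4 = Σ_k C(4,k)·g_1(k)·h(4−k) = 1·16·1 = 16.

16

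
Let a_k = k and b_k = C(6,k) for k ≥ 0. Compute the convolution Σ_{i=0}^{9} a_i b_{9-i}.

Write out a_i and b_{9-i} for i = 0,…,9 and sum the products.
Σ = 0·0 + 1·0 + 2·0 + 3·1 + 4·6 + 5·15 + 6·20 + 7·15 + 8·6 + 9·1 = 384.

384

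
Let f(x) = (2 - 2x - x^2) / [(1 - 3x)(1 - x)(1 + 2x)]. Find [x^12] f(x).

587589

Partial fractions give a closed form: a_n = (11/10)·3^n + (1/6)·1^n + (11/15)·(-2)^n.
At n = 12: a_12 = 587589.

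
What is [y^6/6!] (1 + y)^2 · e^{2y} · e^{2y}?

The EGF product rule gives c_6 = Σ_{k_1+k_2+k_3=6} C(6; k_1,k_2,k_3) · ∏ g_i(k_i), where (1+y)^2 gives the falling factorial (2)_k; e^{2y} gives (2)^k; e^{2y} gives (2)^k.
g_1(k) for k = 0…6: 1, 2, 2, 0, 0, 0, 0.
g_2(k) for k = 0…6: 1, 2, 4, 8, 16, 32, 64.
g_3(k) for k = 0…6: 1, 2, 4, 8, 16, 32, 64.
First combine the last two factors: h(k) = Σ_j C(k,j)·g_2(j)·g_3(k−j) for k = 0…6: 1, 4, 16, 64, 256, 1024, 4096.
c_6 = Σ_k C(6,k)·g_1(k)·h(6−k) = 1·1·4096 + 6·2·1024 + 15·2·256 = 4096 + 12288 + 7680 = 24064.

24064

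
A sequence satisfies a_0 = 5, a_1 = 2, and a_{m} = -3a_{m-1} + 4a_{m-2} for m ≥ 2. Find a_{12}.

10066334

The ordinary generating function has denominator 1 + 3y - 4y^2.
Iterating the recurrence: a_0,…,a_{12} = 5, 2, 14, -34, 158, -610, 2462, -9826, 39326, -157282, 629150, -2516578, 10066334.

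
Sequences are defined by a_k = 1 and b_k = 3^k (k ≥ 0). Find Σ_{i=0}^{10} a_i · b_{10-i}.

88573

Write out a_i and b_{10-i} for i = 0,…,10 and sum the products.
Σ = 1·59049 + 1·19683 + 1·6561 + 1·2187 + 1·729 + 1·243 + 1·81 + 1·27 + 1·9 + 1·3 + 1·1 = 88573.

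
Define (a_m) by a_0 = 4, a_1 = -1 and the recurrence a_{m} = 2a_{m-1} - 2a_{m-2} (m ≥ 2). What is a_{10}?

-160

The ordinary generating function has denominator 1 - 2q + 2q^2.
Iterating the recurrence: a_0,…,a_{10} = 4, -1, -10, -18, -16, 4, 40, 72, 64, -16, -160.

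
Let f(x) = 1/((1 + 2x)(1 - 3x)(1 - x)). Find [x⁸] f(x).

5973

The denominator gives the recurrence a_n = 2a_(n−1) + 5a_(n−2) − 6a_(n−3) for n ≥ 3; the numerator fixes a_0 = 1, a_1 = 2, a_2 = 9.
Iterating: 1, 2, 9, 22, 77, 210, 673, 1934, 5973, so a_8 = 5973.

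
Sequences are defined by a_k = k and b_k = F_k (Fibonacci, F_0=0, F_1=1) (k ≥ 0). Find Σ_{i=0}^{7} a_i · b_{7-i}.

The convolution is the t^7 coefficient of A(t)B(t).
Σ = 0·13 + 1·8 + 2·5 + 3·3 + 4·2 + 5·1 + 6·1 + 7·0 = 46.

46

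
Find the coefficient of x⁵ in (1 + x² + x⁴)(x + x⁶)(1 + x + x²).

(1 + x² + x⁴) has coefficients 1,0,1,0,1 for degrees 0…4.
(x + x⁶) has coefficients 0,1,0,0,0,0 for degrees 0…5.
Finally multiplying by (1 + x + x²), the product of all factors after the first has coefficients 0,1,1,1,0,0 for degrees 0…5.
[x⁵] = 1·0 + 1·1 + 1·1 = 2.

2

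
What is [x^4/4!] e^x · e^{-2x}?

1

The EGF product rule gives c_4 = Σ_{k_1+k_2=4} C(4; k_1,k_2) · ∏ g_i(k_i), where e^x gives (1)^k; e^{-2x} gives (-2)^k.
g_1(k) for k = 0…4: 1, 1, 1, 1, 1.
g_2(k) for k = 0…4: 1, -2, 4, -8, 16.
c_4 = Σ_k C(4,k)·g_1(k)·g_2(4−k) = 1·1·16 + 4·1·(-8) + 6·1·4 + 4·1·(-2) + 1·1·1 = 16 − 32 + 24 − 8 + 1 = 1.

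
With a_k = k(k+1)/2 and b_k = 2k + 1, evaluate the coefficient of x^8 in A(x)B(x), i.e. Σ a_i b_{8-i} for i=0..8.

540

This is [x^8] in the product of the two ordinary generating functions.
Σ = 0·17 + 1·15 + 3·13 + 6·11 + 10·9 + 15·7 + 21·5 + 28·3 + 36·1 = 540.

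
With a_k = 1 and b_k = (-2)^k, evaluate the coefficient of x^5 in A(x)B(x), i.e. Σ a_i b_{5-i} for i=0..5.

This is [x^5] in the product of the two ordinary generating functions.
Σ = 1·(-32) + 1·16 + 1·(-8) + 1·4 + 1·(-2) + 1·1 = -21.

-21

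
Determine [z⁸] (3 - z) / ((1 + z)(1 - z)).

3

The denominator gives the recurrence a_n = a_(n−2) for n ≥ 2; the numerator fixes a_0 = 3, a_1 = -1.
Iterating: 3, -1, 3, -1, 3, -1, 3, -1, 3, so a_8 = 3.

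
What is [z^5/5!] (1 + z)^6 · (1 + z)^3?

15120

The EGF product rule gives c_5 = Σ_{k_1+k_2=5} C(5; k_1,k_2) · ∏ g_i(k_i), where (1+z)^6 gives the falling factorial (6)_k; (1+z)^3 gives the falling factorial (3)_k.
g_1(k) for k = 0…5: 1, 6, 30, 120, 360, 720.
g_2(k) for k = 0…5: 1, 3, 6, 6, 0, 0.
c_5 = Σ_k C(5,k)·g_1(k)·g_2(5−k) = 10·30·6 + 10·120·6 + 5·360·3 + 1·720·1 = 1800 + 7200 + 5400 + 720 = 15120.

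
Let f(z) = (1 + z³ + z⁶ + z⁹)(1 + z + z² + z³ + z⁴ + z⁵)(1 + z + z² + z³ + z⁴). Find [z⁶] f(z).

(1 + z³ + z⁶ + z⁹) has coefficients 1,0,0,1,0,0,1 for degrees 0…6.
(1 + z + z² + z³ + z⁴ + z⁵) has coefficients 1,1,1,1,1,1,0 for degrees 0…6.
Finally multiplying by (1 + z + z² + z³ + z⁴), the product of all factors after the first has coefficients 1,2,3,4,5,5,4 for degrees 0…6.
[z⁶] = 1·4 + 1·4 + 1·1 = 9.

9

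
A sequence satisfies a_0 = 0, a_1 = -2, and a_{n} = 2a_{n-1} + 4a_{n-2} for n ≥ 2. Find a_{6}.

-512

The ordinary generating function has denominator 1 - 2t - 4t^2.
Iterating the recurrence: a_0,…,a_{6} = 0, -2, -4, -16, -48, -160, -512.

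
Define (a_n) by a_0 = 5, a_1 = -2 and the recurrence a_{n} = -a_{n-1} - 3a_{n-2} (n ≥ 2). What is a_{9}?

The ordinary generating function has denominator 1 + q + 3q^2.
Iterating the recurrence: a_0,…,a_{9} = 5, -2, -13, 19, 20, -77, 17, 214, -265, -377.

-377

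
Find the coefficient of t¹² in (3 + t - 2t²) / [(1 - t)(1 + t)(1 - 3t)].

Partial fractions give a closed form: a_n = (-1/2)·1^n + (7/2)·3^n.
At n = 12: a_12 = 1860043.

1860043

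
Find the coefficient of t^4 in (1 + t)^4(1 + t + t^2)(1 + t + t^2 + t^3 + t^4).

(1 + t)^4 has coefficients 1,4,6,4,1 for degrees 0…4.
(1 + t + t^2) has coefficients 1,1,1,0,0 for degrees 0…4.
Finally multiplying by (1 + t + t^2 + t^3 + t^4), the product of all factors after the first has coefficients 1,2,3,3,3 for degrees 0…4.
[t^4] = 1·3 + 4·3 + 6·3 + 4·2 + 1·1 = 42.

42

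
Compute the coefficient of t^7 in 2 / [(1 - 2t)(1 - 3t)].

12610

The denominator gives the recurrence a_n = 5a_(n−1) − 6a_(n−2) for n ≥ 2; the numerator fixes a_0 = 2, a_1 = 10.
Iterating: 2, 10, 38, 130, 422, 1330, 4118, 12610, so a_7 = 12610.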